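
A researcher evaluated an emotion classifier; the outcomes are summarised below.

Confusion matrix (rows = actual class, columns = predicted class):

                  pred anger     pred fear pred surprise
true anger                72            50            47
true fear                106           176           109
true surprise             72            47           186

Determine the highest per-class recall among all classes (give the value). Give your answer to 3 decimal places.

0.610

Per-class recall (TP/(TP+FN)):
  anger: TP=72, FN=50+47=97 → 72/169 = 0.4260
  fear: TP=176, FN=106+109=215 → 176/391 = 0.4501
  surprise: TP=186, FN=72+47=119 → 186/305 = 0.6098
Highest is class 'surprise' with recall = 0.610.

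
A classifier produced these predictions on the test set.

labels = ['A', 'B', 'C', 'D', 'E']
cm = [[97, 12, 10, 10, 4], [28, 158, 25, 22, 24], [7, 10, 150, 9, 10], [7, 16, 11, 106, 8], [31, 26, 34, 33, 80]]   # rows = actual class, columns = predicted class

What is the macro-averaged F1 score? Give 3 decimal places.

0.630

Per-class F1 score (2·TP/(2·TP+FP+FN)):
  A: TP=97, FP=28+7+7+31=73, FN=12+10+10+4=36 → 194/303 = 0.6403
  B: TP=158, FP=12+10+16+26=64, FN=28+25+22+24=99 → 316/479 = 0.6597
  C: TP=150, FP=10+25+11+34=80, FN=7+10+9+10=36 → 300/416 = 0.7212
  D: TP=106, FP=10+22+9+33=74, FN=7+16+11+8=42 → 212/328 = 0.6463
  E: TP=80, FP=4+24+10+8=46, FN=31+26+34+33=124 → 160/330 = 0.4848
Macro-F1 score = mean = (0.6403 + 0.6597 + 0.7212 + 0.6463 + 0.4848) / 5 = 0.630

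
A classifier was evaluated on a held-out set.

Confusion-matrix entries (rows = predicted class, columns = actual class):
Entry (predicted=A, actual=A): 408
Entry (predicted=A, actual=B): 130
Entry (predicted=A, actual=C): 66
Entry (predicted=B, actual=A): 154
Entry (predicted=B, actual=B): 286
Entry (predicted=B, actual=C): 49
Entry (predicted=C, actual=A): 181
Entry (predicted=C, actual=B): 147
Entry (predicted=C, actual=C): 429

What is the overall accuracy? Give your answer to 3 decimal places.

Accuracy = trace / total = (408+286+429=1123) / 1850 = 1123/1850 = 0.607

0.607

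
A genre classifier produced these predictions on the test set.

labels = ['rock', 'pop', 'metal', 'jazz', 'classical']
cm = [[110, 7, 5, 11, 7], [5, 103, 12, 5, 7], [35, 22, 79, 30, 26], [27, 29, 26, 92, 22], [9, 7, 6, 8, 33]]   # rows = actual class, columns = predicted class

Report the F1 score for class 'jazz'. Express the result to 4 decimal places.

One-vs-rest for 'jazz': TP = diagonal; FP = other classes predicted 'jazz'; FN = 'jazz' predicted as other.
F1 score = 2·TP/(2·TP+FP+FN).
jazz: TP=92, FP=11+5+30+8=54, FN=27+29+26+22=104 → 184/342 = 0.53801

0.5380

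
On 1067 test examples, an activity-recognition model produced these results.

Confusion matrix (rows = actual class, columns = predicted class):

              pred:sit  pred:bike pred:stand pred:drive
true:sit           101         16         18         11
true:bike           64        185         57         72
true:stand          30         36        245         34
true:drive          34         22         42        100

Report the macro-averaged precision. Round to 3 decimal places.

Per-class precision (TP/(TP+FP)):
  sit: TP=101, FP=64+30+34=128 → 101/229 = 0.4410
  bike: TP=185, FP=16+36+22=74 → 185/259 = 0.7143
  stand: TP=245, FP=18+57+42=117 → 245/362 = 0.6768
  drive: TP=100, FP=11+72+34=117 → 100/217 = 0.4608
Macro-precision = mean = (0.4410 + 0.7143 + 0.6768 + 0.4608) / 4 = 0.573

0.573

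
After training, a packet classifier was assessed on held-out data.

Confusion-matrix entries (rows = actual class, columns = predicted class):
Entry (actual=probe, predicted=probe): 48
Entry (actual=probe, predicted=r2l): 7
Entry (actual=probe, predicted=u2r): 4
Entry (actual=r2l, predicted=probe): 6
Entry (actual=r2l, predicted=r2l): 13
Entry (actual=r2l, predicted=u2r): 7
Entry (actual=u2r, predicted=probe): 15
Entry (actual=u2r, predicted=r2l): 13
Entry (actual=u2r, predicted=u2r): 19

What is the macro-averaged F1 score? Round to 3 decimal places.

Per-class F1 score (2·TP/(2·TP+FP+FN)):
  probe: TP=48, FP=6+15=21, FN=7+4=11 → 96/128 = 0.7500
  r2l: TP=13, FP=7+13=20, FN=6+7=13 → 26/59 = 0.4407
  u2r: TP=19, FP=4+7=11, FN=15+13=28 → 38/77 = 0.4935
Macro-F1 score = mean = (0.7500 + 0.4407 + 0.4935) / 3 = 0.561

0.561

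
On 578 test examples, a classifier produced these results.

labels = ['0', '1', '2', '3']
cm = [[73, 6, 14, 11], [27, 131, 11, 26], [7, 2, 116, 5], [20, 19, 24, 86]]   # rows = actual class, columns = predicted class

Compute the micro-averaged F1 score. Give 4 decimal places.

Micro-averaging pools counts across classes: ΣTP=406, ΣFP=172, ΣFN=172.
Micro-F1 score = 2·TP/(2·TP+FP+FN) on pooled counts = 0.7024 (equals overall accuracy in single-label multiclass).

0.7024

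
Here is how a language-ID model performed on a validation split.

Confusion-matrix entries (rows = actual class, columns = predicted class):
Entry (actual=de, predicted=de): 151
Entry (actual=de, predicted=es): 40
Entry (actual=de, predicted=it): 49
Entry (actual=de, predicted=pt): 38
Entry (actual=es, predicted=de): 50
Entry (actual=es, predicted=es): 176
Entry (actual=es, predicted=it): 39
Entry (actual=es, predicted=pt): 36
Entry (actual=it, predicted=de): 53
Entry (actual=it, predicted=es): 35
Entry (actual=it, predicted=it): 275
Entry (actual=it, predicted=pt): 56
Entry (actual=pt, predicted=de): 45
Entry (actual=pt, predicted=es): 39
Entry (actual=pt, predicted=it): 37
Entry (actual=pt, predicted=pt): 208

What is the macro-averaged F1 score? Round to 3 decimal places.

0.604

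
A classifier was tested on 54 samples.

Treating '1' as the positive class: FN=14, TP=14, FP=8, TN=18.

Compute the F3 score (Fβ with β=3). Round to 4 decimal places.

0.5109

Fβ = (1+β²)·TP / ((1+β²)·TP + β²·FN + FP), with β²=9
= 10·14 / (10·14 + 9·14 + 8) = 0.5109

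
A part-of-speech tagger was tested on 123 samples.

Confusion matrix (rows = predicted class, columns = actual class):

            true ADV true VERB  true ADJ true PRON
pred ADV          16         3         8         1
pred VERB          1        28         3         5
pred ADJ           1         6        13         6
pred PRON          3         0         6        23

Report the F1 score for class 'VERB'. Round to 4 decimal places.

0.7568

Take TP from the diagonal, FP from the rest of the 'VERB' prediction marginal, FN from the rest of the 'VERB' actual marginal.
F1 score = 2·TP/(2·TP+FP+FN).
VERB: TP=28, FP=1+3+5=9, FN=3+6+0=9 → 56/74 = 0.75676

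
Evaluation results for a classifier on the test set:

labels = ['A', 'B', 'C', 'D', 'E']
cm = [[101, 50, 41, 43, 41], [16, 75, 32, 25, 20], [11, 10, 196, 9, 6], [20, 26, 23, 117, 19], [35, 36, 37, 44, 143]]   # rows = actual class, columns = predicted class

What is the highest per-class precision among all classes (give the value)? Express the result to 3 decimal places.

0.624

Per-class precision (TP/(TP+FP)):
  A: TP=101, FP=16+11+20+35=82 → 101/183 = 0.5519
  B: TP=75, FP=50+10+26+36=122 → 75/197 = 0.3807
  C: TP=196, FP=41+32+23+37=133 → 196/329 = 0.5957
  D: TP=117, FP=43+25+9+44=121 → 117/238 = 0.4916
  E: TP=143, FP=41+20+6+19=86 → 143/229 = 0.6245
Highest is class 'E' with precision = 0.624.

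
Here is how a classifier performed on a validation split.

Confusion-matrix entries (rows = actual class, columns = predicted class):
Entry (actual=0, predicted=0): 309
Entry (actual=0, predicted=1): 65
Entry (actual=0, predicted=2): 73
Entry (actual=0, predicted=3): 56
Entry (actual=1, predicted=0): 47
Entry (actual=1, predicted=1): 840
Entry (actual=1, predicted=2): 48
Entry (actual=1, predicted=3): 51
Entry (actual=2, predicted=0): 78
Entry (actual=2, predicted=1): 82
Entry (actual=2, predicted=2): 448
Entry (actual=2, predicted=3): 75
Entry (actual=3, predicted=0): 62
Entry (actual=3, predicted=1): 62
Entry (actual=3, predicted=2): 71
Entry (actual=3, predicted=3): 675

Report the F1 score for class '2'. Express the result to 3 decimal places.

One-vs-rest for '2': TP = diagonal; FP = other classes predicted '2'; FN = '2' predicted as other.
F1 score = 2·TP/(2·TP+FP+FN).
2: TP=448, FP=73+48+71=192, FN=78+82+75=235 → 896/1323 = 0.6772

0.677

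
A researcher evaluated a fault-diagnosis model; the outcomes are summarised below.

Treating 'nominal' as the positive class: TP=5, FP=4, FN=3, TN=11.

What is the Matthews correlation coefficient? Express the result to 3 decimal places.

0.350

MCC = (TP·TN − FP·FN) / √((TP+FP)(TP+FN)(TN+FP)(TN+FN))
Numerator = 5·11 − 4·3 = 43
Denominator = √(9·8·15·14) = √15120 = 122.9634
MCC = 43 / 122.9634 = 0.350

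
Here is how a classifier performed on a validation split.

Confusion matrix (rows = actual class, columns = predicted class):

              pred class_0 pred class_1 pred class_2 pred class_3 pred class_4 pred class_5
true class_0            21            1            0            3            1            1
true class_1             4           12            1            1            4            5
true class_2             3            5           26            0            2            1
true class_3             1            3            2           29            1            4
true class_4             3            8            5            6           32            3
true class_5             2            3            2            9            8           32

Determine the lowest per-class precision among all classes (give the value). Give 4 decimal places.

Per-class precision (TP/(TP+FP)):
  class_0: TP=21, FP=4+3+1+3+2=13 → 21/34 = 0.61765
  class_1: TP=12, FP=1+5+3+8+3=20 → 12/32 = 0.37500
  class_2: TP=26, FP=0+1+2+5+2=10 → 26/36 = 0.72222
  class_3: TP=29, FP=3+1+0+6+9=19 → 29/48 = 0.60417
  class_4: TP=32, FP=1+4+2+1+8=16 → 32/48 = 0.66667
  class_5: TP=32, FP=1+5+1+4+3=14 → 32/46 = 0.69565
Lowest is class 'class_1' with precision = 0.3750.

0.3750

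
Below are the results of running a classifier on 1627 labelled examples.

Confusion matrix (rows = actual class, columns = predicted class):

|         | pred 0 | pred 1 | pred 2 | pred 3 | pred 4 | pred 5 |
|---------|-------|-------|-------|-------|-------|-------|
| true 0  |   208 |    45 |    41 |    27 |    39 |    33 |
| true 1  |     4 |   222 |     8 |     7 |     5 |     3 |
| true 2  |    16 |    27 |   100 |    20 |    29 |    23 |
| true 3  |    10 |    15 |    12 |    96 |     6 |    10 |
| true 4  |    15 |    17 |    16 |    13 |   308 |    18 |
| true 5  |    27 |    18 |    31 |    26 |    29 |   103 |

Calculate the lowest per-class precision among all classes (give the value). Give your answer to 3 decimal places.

0.481

Per-class precision (TP/(TP+FP)):
  0: TP=208, FP=4+16+10+15+27=72 → 208/280 = 0.7429
  1: TP=222, FP=45+27+15+17+18=122 → 222/344 = 0.6453
  2: TP=100, FP=41+8+12+16+31=108 → 100/208 = 0.4808
  3: TP=96, FP=27+7+20+13+26=93 → 96/189 = 0.5079
  4: TP=308, FP=39+5+29+6+29=108 → 308/416 = 0.7404
  5: TP=103, FP=33+3+23+10+18=87 → 103/190 = 0.5421
Lowest is class '2' with precision = 0.481.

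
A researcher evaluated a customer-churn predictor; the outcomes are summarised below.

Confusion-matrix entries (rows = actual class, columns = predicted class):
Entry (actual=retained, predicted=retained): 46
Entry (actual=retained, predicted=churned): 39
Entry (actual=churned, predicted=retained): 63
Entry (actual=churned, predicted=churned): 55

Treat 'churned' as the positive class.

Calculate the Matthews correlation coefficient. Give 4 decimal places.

0.0072

MCC = (TP·TN − FP·FN) / √((TP+FP)(TP+FN)(TN+FP)(TN+FN))
Numerator = 55·46 − 39·63 = 73
Denominator = √(94·118·85·109) = √102767380 = 10137.4247
MCC = 73 / 10137.4247 = 0.0072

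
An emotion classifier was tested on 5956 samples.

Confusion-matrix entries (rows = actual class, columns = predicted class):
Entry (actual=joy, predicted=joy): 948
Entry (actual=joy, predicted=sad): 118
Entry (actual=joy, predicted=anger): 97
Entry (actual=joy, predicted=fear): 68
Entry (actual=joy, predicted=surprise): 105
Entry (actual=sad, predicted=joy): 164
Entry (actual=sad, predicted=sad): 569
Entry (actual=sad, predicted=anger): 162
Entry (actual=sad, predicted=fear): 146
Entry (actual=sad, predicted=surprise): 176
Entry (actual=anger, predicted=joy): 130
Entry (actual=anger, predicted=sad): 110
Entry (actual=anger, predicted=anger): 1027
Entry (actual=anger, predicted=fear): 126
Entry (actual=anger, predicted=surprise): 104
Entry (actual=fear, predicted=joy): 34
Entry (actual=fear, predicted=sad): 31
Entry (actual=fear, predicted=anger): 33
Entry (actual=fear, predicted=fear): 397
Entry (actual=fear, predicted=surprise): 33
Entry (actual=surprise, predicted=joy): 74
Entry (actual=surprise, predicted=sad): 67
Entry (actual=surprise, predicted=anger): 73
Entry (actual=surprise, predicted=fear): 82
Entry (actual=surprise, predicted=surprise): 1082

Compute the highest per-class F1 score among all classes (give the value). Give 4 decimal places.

Per-class F1 score (2·TP/(2·TP+FP+FN)):
  joy: TP=948, FP=164+130+34+74=402, FN=118+97+68+105=388 → 1896/2686 = 0.70588
  sad: TP=569, FP=118+110+31+67=326, FN=164+162+146+176=648 → 1138/2112 = 0.53883
  anger: TP=1027, FP=97+162+33+73=365, FN=130+110+126+104=470 → 2054/2889 = 0.71097
  fear: TP=397, FP=68+146+126+82=422, FN=34+31+33+33=131 → 794/1347 = 0.58946
  surprise: TP=1082, FP=105+176+104+33=418, FN=74+67+73+82=296 → 2164/2878 = 0.75191
Highest is class 'surprise' with F1 score = 0.7519.

0.7519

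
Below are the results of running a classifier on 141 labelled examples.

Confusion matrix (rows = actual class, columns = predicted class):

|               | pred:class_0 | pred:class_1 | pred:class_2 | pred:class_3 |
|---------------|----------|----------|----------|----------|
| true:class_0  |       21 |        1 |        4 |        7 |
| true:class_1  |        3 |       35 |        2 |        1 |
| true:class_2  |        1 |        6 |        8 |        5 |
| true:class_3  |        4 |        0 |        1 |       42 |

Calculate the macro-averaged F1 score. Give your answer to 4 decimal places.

0.7004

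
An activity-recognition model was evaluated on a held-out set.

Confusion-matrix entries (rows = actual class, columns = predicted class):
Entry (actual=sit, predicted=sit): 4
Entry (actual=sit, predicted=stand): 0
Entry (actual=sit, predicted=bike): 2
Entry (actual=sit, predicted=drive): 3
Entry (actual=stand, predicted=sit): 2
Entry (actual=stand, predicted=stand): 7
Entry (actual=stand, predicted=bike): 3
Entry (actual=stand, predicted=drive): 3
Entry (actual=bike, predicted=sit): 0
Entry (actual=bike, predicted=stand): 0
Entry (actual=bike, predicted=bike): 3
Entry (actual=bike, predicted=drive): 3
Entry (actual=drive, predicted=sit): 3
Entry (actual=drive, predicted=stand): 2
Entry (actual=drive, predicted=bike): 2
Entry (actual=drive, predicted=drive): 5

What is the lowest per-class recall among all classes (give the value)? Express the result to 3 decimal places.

Per-class recall (TP/(TP+FN)):
  sit: TP=4, FN=0+2+3=5 → 4/9 = 0.4444
  stand: TP=7, FN=2+3+3=8 → 7/15 = 0.4667
  bike: TP=3, FN=0+0+3=3 → 3/6 = 0.5000
  drive: TP=5, FN=3+2+2=7 → 5/12 = 0.4167
Lowest is class 'drive' with recall = 0.417.

0.417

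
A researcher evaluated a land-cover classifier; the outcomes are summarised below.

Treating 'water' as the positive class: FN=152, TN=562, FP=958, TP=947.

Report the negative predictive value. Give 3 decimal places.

NPV = TN/(TN+FN) = 562/(562+152) = 0.787

0.787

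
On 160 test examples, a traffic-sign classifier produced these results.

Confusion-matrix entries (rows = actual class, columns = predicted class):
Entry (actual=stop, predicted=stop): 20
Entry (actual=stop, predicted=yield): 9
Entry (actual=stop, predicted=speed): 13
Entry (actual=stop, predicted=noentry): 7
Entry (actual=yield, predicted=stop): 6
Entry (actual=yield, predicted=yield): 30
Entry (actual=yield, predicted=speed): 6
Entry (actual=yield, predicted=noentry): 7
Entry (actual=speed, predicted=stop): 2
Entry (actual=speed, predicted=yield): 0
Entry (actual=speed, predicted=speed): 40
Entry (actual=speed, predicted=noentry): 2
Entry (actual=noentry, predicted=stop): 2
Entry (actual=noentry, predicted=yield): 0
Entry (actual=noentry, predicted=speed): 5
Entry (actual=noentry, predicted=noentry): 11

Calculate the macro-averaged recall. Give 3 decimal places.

Per-class recall (TP/(TP+FN)):
  stop: TP=20, FN=9+13+7=29 → 20/49 = 0.4082
  yield: TP=30, FN=6+6+7=19 → 30/49 = 0.6122
  speed: TP=40, FN=2+0+2=4 → 40/44 = 0.9091
  noentry: TP=11, FN=2+0+5=7 → 11/18 = 0.6111
Macro-recall = mean = (0.4082 + 0.6122 + 0.9091 + 0.6111) / 4 = 0.635

0.635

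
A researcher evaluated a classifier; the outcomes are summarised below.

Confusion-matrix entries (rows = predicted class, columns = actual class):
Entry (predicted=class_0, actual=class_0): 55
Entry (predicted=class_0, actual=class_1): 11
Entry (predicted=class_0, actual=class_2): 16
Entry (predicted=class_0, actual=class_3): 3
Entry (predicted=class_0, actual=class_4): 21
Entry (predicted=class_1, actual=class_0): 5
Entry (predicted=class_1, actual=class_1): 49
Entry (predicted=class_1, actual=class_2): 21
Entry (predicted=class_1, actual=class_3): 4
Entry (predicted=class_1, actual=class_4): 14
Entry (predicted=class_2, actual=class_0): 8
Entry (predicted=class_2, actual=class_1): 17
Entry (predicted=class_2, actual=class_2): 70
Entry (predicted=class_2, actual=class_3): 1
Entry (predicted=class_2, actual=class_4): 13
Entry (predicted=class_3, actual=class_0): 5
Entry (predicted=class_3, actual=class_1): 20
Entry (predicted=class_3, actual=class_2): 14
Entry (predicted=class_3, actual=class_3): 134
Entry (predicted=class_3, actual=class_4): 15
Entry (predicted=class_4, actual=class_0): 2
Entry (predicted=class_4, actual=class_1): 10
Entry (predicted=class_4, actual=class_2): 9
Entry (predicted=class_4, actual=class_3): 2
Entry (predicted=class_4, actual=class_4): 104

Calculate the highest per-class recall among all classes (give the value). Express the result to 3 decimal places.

0.931

Per-class recall (TP/(TP+FN)):
  class_0: TP=55, FN=5+8+5+2=20 → 55/75 = 0.7333
  class_1: TP=49, FN=11+17+20+10=58 → 49/107 = 0.4579
  class_2: TP=70, FN=16+21+14+9=60 → 70/130 = 0.5385
  class_3: TP=134, FN=3+4+1+2=10 → 134/144 = 0.9306
  class_4: TP=104, FN=21+14+13+15=63 → 104/167 = 0.6228
Highest is class 'class_3' with recall = 0.931.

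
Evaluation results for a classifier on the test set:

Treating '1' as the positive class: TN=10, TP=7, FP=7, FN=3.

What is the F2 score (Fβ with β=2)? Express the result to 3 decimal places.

Fβ = (1+β²)·TP / ((1+β²)·TP + β²·FN + FP), with β²=4
= 5·7 / (5·7 + 4·3 + 7) = 0.648

0.648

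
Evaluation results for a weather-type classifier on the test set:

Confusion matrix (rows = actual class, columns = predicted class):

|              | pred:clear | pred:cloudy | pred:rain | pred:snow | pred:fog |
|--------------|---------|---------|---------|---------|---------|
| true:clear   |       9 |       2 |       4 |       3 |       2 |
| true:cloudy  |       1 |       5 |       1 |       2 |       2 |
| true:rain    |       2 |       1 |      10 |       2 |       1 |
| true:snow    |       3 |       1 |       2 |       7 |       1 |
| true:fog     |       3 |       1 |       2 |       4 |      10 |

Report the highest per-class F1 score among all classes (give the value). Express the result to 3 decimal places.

0.571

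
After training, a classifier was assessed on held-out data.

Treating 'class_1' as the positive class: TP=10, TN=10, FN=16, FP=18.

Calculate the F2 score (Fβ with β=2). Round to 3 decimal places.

0.379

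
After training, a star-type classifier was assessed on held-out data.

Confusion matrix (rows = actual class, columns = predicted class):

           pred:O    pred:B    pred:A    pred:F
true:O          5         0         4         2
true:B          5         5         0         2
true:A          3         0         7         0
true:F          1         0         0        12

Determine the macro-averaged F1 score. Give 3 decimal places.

0.621

Per-class F1 score (2·TP/(2·TP+FP+FN)):
  O: TP=5, FP=5+3+1=9, FN=0+4+2=6 → 10/25 = 0.4000
  B: TP=5, FP=0+0+0=0, FN=5+0+2=7 → 10/17 = 0.5882
  A: TP=7, FP=4+0+0=4, FN=3+0+0=3 → 14/21 = 0.6667
  F: TP=12, FP=2+2+0=4, FN=1+0+0=1 → 24/29 = 0.8276
Macro-F1 score = mean = (0.4000 + 0.5882 + 0.6667 + 0.8276) / 4 = 0.621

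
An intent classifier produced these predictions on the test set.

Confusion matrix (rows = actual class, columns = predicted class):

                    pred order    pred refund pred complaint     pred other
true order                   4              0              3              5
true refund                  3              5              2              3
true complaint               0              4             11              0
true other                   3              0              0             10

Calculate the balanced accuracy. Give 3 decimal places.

0.555

Balanced accuracy = mean of per-class recall.
  order: recall = 4/12 = 0.3333
  refund: recall = 5/13 = 0.3846
  complaint: recall = 11/15 = 0.7333
  other: recall = 10/13 = 0.7692
Mean = (0.3333 + 0.3846 + 0.7333 + 0.7692) / 4 = 0.555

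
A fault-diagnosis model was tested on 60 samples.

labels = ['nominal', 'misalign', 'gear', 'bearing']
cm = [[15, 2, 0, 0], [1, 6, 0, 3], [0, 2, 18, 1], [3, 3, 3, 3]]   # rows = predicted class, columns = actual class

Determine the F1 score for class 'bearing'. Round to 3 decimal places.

0.316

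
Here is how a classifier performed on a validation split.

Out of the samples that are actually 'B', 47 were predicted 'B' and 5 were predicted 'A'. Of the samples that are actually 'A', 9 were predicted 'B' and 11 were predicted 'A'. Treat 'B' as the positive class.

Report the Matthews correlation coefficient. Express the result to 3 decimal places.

0.489

MCC = (TP·TN − FP·FN) / √((TP+FP)(TP+FN)(TN+FP)(TN+FN))
Numerator = 47·11 − 9·5 = 472
Denominator = √(56·52·20·16) = √931840 = 965.3186
MCC = 472 / 965.3186 = 0.489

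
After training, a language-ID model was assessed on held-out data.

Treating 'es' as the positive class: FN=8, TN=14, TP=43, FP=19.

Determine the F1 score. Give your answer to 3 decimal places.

Precision = TP/(TP+FP) = 43/62 = 0.6935
Recall = TP/(TP+FN) = 43/51 = 0.8431
F1 = 2·TP/(2·TP+FP+FN) = 86/113 = 0.761

0.761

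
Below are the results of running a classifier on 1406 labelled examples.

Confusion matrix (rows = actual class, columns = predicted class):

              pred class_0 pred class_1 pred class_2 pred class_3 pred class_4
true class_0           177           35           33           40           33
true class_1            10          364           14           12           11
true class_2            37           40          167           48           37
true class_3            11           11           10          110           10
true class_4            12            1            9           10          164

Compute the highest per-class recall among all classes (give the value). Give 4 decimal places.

0.8856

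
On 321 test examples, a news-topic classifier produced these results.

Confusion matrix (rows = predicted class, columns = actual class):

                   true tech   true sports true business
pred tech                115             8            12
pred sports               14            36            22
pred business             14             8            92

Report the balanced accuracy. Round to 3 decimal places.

Balanced accuracy = mean of per-class recall.
  tech: recall = 115/143 = 0.8042
  sports: recall = 36/52 = 0.6923
  business: recall = 92/126 = 0.7302
Mean = (0.8042 + 0.6923 + 0.7302) / 3 = 0.742

0.742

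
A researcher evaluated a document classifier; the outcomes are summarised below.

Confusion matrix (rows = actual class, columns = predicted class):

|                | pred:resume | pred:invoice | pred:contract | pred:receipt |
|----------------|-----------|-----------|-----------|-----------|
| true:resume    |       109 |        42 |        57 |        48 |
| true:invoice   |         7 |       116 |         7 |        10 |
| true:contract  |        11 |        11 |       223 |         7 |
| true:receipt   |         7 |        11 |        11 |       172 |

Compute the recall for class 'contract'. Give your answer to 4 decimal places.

0.8849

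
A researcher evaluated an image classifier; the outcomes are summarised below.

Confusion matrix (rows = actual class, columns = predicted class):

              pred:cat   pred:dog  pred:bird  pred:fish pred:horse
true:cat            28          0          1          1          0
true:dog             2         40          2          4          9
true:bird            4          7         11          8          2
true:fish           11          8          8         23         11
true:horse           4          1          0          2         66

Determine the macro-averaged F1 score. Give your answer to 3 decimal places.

0.622

Per-class F1 score (2·TP/(2·TP+FP+FN)):
  cat: TP=28, FP=2+4+11+4=21, FN=0+1+1+0=2 → 56/79 = 0.7089
  dog: TP=40, FP=0+7+8+1=16, FN=2+2+4+9=17 → 80/113 = 0.7080
  bird: TP=11, FP=1+2+8+0=11, FN=4+7+8+2=21 → 22/54 = 0.4074
  fish: TP=23, FP=1+4+8+2=15, FN=11+8+8+11=38 → 46/99 = 0.4646
  horse: TP=66, FP=0+9+2+11=22, FN=4+1+0+2=7 → 132/161 = 0.8199
Macro-F1 score = mean = (0.7089 + 0.7080 + 0.4074 + 0.4646 + 0.8199) / 5 = 0.622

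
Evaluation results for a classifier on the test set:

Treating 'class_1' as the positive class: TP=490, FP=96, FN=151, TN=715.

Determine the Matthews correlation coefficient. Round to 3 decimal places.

0.654

MCC = (TP·TN − FP·FN) / √((TP+FP)(TP+FN)(TN+FP)(TN+FN))
Numerator = 490·715 − 96·151 = 335854
Denominator = √(586·641·811·866) = √263811906076 = 513626.2319
MCC = 335854 / 513626.2319 = 0.654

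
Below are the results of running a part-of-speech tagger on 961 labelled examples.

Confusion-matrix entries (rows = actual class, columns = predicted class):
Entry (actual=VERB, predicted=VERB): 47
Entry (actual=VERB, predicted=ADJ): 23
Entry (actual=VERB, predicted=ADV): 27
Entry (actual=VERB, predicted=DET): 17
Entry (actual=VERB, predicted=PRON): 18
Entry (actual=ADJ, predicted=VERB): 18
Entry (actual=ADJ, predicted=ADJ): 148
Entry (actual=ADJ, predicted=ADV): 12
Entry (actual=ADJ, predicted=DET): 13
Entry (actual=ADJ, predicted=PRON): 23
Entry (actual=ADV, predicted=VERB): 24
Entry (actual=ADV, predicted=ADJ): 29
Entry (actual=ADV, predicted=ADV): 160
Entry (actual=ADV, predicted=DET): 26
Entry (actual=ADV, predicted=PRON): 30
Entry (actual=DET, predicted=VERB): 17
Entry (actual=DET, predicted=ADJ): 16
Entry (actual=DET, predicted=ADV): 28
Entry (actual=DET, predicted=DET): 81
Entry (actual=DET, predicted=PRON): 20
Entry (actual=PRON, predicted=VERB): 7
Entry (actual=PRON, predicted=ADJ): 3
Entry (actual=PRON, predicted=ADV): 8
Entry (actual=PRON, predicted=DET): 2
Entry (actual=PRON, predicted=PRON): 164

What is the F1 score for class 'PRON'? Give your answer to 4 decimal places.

One-vs-rest for 'PRON': TP = diagonal; FP = other classes predicted 'PRON'; FN = 'PRON' predicted as other.
F1 score = 2·TP/(2·TP+FP+FN).
PRON: TP=164, FP=18+23+30+20=91, FN=7+3+8+2=20 → 328/439 = 0.74715

0.7472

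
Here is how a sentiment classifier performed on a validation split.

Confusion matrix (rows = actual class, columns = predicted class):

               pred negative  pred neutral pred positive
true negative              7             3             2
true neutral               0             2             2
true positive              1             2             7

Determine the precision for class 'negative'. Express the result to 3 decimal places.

0.875

Treat 'negative' as positive and all other classes as negative.
precision = TP/(TP+FP).
negative: TP=7, FP=0+1=1 → 7/8 = 0.8750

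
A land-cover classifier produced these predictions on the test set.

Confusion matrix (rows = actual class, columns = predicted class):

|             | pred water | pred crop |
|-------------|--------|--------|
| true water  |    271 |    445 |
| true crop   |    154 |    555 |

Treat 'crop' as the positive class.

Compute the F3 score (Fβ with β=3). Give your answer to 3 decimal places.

0.752

Fβ = (1+β²)·TP / ((1+β²)·TP + β²·FN + FP), with β²=9
= 10·555 / (10·555 + 9·154 + 445) = 0.752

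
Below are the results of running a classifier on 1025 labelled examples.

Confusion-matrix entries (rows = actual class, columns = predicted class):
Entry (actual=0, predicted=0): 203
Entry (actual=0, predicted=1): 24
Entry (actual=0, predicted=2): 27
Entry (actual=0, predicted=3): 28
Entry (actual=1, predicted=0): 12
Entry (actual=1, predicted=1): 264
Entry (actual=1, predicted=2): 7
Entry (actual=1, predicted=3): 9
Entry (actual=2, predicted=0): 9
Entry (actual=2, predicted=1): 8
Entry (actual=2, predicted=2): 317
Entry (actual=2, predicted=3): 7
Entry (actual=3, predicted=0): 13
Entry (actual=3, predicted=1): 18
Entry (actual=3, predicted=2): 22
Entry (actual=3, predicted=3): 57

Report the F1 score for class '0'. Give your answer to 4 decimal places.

0.7823

One-vs-rest for '0': TP = diagonal; FP = other classes predicted '0'; FN = '0' predicted as other.
F1 score = 2·TP/(2·TP+FP+FN).
0: TP=203, FP=12+9+13=34, FN=24+27+28=79 → 406/519 = 0.78227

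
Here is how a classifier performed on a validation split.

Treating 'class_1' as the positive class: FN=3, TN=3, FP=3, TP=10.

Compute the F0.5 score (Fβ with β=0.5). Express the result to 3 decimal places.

0.769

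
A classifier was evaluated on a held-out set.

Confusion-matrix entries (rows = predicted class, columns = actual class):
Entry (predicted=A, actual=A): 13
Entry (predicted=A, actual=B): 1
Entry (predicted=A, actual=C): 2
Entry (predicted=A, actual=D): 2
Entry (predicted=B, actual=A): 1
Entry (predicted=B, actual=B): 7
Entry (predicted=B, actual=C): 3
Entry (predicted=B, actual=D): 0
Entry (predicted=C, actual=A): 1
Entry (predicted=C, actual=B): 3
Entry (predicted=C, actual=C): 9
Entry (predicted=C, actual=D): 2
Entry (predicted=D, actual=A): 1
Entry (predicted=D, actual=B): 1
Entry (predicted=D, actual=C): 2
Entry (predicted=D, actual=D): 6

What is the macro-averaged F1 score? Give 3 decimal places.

0.639

Per-class F1 score (2·TP/(2·TP+FP+FN)):
  A: TP=13, FP=1+2+2=5, FN=1+1+1=3 → 26/34 = 0.7647
  B: TP=7, FP=1+3+0=4, FN=1+3+1=5 → 14/23 = 0.6087
  C: TP=9, FP=1+3+2=6, FN=2+3+2=7 → 18/31 = 0.5806
  D: TP=6, FP=1+1+2=4, FN=2+0+2=4 → 12/20 = 0.6000
Macro-F1 score = mean = (0.7647 + 0.6087 + 0.5806 + 0.6000) / 4 = 0.639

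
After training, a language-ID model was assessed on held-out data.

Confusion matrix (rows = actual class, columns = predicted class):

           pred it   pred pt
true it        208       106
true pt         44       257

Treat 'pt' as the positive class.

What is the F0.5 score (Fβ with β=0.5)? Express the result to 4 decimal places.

Fβ = (1+β²)·TP / ((1+β²)·TP + β²·FN + FP), with β²=1/4
= 1.25·257 / (1.25·257 + 0.25·44 + 106) = 0.7330

0.7330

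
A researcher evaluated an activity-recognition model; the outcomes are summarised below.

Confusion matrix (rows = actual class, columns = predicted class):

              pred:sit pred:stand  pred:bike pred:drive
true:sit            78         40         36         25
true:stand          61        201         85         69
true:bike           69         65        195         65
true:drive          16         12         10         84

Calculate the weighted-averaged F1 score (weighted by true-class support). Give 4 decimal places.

Per-class F1 score (2·TP/(2·TP+FP+FN)):
  sit: TP=78, FP=61+69+16=146, FN=40+36+25=101 → 156/403 = 0.38710
  stand: TP=201, FP=40+65+12=117, FN=61+85+69=215 → 402/734 = 0.54768
  bike: TP=195, FP=36+85+10=131, FN=69+65+65=199 → 390/720 = 0.54167
  drive: TP=84, FP=25+69+65=159, FN=16+12+10=38 → 168/365 = 0.46027
Weighted-F1 score = Σ (supportᵢ/N)·F1 scoreᵢ with N=1111: (179/1111)·0.38710 + (416/1111)·0.54768 + (394/1111)·0.54167 + (122/1111)·0.46027 = 0.5101

0.5101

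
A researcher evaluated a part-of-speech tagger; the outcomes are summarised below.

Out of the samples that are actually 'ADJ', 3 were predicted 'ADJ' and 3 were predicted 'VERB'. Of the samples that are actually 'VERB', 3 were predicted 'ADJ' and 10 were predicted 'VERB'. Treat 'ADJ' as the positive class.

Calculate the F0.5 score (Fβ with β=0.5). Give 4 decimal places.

Fβ = (1+β²)·TP / ((1+β²)·TP + β²·FN + FP), with β²=1/4
= 1.25·3 / (1.25·3 + 0.25·3 + 3) = 0.5000

0.5000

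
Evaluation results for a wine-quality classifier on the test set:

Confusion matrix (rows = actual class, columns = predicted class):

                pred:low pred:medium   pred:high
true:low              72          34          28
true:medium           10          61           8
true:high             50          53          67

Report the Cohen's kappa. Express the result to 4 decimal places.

Observed agreement pₒ = trace/N = 200/383 = 0.52219
Expected agreement pₑ = Σ (rowᵢ·colᵢ)/N² = (134·132 + 79·148 + 170·103)/383² = 0.31966
κ = (pₒ − pₑ)/(1 − pₑ) = (0.52219 − 0.31966)/(1 − 0.31966) = 0.2977

0.2977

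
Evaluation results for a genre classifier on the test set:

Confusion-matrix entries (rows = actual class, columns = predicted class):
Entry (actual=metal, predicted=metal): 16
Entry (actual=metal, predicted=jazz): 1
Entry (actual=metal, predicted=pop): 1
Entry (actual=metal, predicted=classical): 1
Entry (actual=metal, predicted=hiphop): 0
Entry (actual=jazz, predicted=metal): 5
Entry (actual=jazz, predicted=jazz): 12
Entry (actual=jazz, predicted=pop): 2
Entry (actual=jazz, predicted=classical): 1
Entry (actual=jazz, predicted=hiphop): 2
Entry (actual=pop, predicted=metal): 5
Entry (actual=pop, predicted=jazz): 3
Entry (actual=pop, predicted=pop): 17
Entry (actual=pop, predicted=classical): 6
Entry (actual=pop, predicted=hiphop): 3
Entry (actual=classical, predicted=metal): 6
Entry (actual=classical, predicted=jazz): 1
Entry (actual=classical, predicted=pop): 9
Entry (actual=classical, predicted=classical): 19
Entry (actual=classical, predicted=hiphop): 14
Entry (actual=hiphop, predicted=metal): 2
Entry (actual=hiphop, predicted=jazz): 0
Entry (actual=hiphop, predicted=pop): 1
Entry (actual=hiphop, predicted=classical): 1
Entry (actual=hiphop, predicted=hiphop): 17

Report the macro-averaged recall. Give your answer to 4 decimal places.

Per-class recall (TP/(TP+FN)):
  metal: TP=16, FN=1+1+1+0=3 → 16/19 = 0.84211
  jazz: TP=12, FN=5+2+1+2=10 → 12/22 = 0.54545
  pop: TP=17, FN=5+3+6+3=17 → 17/34 = 0.50000
  classical: TP=19, FN=6+1+9+14=30 → 19/49 = 0.38776
  hiphop: TP=17, FN=2+0+1+1=4 → 17/21 = 0.80952
Macro-recall = mean = (0.84211 + 0.54545 + 0.50000 + 0.38776 + 0.80952) / 5 = 0.6170

0.6170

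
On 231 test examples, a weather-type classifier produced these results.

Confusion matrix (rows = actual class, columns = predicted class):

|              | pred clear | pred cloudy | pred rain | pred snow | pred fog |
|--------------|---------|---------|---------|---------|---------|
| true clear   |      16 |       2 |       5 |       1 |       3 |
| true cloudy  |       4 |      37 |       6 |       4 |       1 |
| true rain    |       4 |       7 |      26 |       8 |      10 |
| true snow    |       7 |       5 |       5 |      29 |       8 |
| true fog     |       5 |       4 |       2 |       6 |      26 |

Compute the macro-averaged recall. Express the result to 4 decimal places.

0.5837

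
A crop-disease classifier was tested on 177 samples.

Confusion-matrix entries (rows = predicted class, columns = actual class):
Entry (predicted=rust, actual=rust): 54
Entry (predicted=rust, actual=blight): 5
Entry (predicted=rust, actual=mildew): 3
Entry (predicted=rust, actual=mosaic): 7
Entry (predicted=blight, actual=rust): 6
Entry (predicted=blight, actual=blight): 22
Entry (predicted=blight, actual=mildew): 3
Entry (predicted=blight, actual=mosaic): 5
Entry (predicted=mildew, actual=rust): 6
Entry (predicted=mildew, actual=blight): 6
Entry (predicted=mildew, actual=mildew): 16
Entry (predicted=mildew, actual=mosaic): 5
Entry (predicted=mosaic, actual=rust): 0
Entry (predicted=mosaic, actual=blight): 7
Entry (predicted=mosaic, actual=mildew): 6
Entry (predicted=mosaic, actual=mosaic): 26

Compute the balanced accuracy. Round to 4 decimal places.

Balanced accuracy = mean of per-class recall.
  rust: recall = 54/66 = 0.81818
  blight: recall = 22/40 = 0.55000
  mildew: recall = 16/28 = 0.57143
  mosaic: recall = 26/43 = 0.60465
Mean = (0.81818 + 0.55000 + 0.57143 + 0.60465) / 4 = 0.6361

0.6361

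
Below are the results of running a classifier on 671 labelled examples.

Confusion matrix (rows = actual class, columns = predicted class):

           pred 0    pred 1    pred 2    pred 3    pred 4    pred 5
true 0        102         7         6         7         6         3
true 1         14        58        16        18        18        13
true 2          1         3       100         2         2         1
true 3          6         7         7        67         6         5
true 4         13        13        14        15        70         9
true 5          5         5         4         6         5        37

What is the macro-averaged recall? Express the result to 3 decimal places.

Per-class recall (TP/(TP+FN)):
  0: TP=102, FN=7+6+7+6+3=29 → 102/131 = 0.7786
  1: TP=58, FN=14+16+18+18+13=79 → 58/137 = 0.4234
  2: TP=100, FN=1+3+2+2+1=9 → 100/109 = 0.9174
  3: TP=67, FN=6+7+7+6+5=31 → 67/98 = 0.6837
  4: TP=70, FN=13+13+14+15+9=64 → 70/134 = 0.5224
  5: TP=37, FN=5+5+4+6+5=25 → 37/62 = 0.5968
Macro-recall = mean = (0.7786 + 0.4234 + 0.9174 + 0.6837 + 0.5224 + 0.5968) / 6 = 0.654

0.654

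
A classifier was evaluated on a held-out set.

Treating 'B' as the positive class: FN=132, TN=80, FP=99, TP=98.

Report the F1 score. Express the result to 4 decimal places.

0.4590

Precision = TP/(TP+FP) = 98/197 = 0.4975
Recall = TP/(TP+FN) = 98/230 = 0.4261
F1 = 2·TP/(2·TP+FP+FN) = 196/427 = 0.4590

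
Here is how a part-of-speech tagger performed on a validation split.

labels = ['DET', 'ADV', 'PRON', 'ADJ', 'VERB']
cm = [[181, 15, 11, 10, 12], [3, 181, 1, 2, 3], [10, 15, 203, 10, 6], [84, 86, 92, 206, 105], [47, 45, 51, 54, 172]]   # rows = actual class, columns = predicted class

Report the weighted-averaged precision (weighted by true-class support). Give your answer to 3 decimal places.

0.622

Per-class precision (TP/(TP+FP)):
  DET: TP=181, FP=3+10+84+47=144 → 181/325 = 0.5569
  ADV: TP=181, FP=15+15+86+45=161 → 181/342 = 0.5292
  PRON: TP=203, FP=11+1+92+51=155 → 203/358 = 0.5670
  ADJ: TP=206, FP=10+2+10+54=76 → 206/282 = 0.7305
  VERB: TP=172, FP=12+3+6+105=126 → 172/298 = 0.5772
Weighted-precision = Σ (supportᵢ/N)·precisionᵢ with N=1605: (229/1605)·0.5569 + (190/1605)·0.5292 + (244/1605)·0.5670 + (573/1605)·0.7305 + (369/1605)·0.5772 = 0.622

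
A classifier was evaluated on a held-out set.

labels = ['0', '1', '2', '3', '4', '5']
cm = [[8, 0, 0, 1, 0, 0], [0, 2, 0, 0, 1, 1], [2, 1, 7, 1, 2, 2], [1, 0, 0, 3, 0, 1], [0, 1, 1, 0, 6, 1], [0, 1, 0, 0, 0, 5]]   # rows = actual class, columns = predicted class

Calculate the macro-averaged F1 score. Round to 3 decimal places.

Per-class F1 score (2·TP/(2·TP+FP+FN)):
  0: TP=8, FP=0+2+1+0+0=3, FN=0+0+1+0+0=1 → 16/20 = 0.8000
  1: TP=2, FP=0+1+0+1+1=3, FN=0+0+0+1+1=2 → 4/9 = 0.4444
  2: TP=7, FP=0+0+0+1+0=1, FN=2+1+1+2+2=8 → 14/23 = 0.6087
  3: TP=3, FP=1+0+1+0+0=2, FN=1+0+0+0+1=2 → 6/10 = 0.6000
  4: TP=6, FP=0+1+2+0+0=3, FN=0+1+1+0+1=3 → 12/18 = 0.6667
  5: TP=5, FP=0+1+2+1+1=5, FN=0+1+0+0+0=1 → 10/16 = 0.6250
Macro-F1 score = mean = (0.8000 + 0.4444 + 0.6087 + 0.6000 + 0.6667 + 0.6250) / 6 = 0.624

0.624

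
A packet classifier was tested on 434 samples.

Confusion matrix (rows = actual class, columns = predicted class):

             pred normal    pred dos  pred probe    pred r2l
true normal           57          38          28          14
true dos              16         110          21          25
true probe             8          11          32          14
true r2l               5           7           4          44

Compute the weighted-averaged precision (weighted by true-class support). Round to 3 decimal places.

Per-class precision (TP/(TP+FP)):
  normal: TP=57, FP=16+8+5=29 → 57/86 = 0.6628
  dos: TP=110, FP=38+11+7=56 → 110/166 = 0.6627
  probe: TP=32, FP=28+21+4=53 → 32/85 = 0.3765
  r2l: TP=44, FP=14+25+14=53 → 44/97 = 0.4536
Weighted-precision = Σ (supportᵢ/N)·precisionᵢ with N=434: (137/434)·0.6628 + (172/434)·0.6627 + (65/434)·0.3765 + (60/434)·0.4536 = 0.591

0.591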